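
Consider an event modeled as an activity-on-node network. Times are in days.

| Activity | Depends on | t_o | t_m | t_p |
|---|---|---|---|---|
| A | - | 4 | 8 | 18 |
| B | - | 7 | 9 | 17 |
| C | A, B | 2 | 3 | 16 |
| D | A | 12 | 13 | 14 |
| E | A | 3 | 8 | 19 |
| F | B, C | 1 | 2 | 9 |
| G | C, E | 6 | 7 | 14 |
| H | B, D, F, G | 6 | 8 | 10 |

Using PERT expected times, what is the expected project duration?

te_A = (4 + 4·8 + 18)/6 = 54/6 = 9
te_B = (7 + 4·9 + 17)/6 = 60/6 = 10
te_C = (2 + 4·3 + 16)/6 = 30/6 = 5
te_D = (12 + 4·13 + 14)/6 = 78/6 = 13
te_E = (3 + 4·8 + 19)/6 = 54/6 = 9
te_F = (1 + 4·2 + 9)/6 = 18/6 = 3
te_G = (6 + 4·7 + 14)/6 = 48/6 = 8
te_H = (6 + 4·8 + 10)/6 = 48/6 = 8

Forward pass:
ES_A = 0; EF_A = 9
ES_B = 0; EF_B = 10
ES_C = max(EF_A=9, EF_B=10) = 10; EF_C = 10+5 = 15
ES_D = 9; EF_D = 9+13 = 22
ES_E = 9; EF_E = 9+9 = 18
ES_F = max(EF_B=10, EF_C=15) = 15; EF_F = 15+3 = 18
ES_G = max(EF_C=15, EF_E=18) = 18; EF_G = 18+8 = 26
ES_H = max(EF_B=10, EF_D=22, EF_F=18, EF_G=26) = 26; EF_H = 26+8 = 34
Expected project duration μ = 34 days. Critical path: A → E → G → H.

34 days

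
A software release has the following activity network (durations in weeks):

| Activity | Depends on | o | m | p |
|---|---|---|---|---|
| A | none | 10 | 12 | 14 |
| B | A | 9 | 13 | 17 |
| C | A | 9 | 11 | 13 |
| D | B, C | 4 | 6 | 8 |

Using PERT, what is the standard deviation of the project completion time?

1.63 weeks

te_A = (10 + 4·12 + 14)/6 = 72/6 = 12; σ²_A = ((14−10)/6)² = 0.444
te_B = (9 + 4·13 + 17)/6 = 78/6 = 13; σ²_B = ((17−9)/6)² = 1.778
te_C = (9 + 4·11 + 13)/6 = 66/6 = 11; σ²_C = ((13−9)/6)² = 0.444
te_D = (4 + 4·6 + 8)/6 = 36/6 = 6; σ²_D = ((8−4)/6)² = 0.444

Forward pass:
ES_A = 0; EF_A = 12
ES_B = 12; EF_B = 12+13 = 25
ES_C = 12; EF_C = 12+11 = 23
ES_D = max(EF_B=25, EF_C=23) = 25; EF_D = 25+6 = 31
Expected project duration μ = 31 weeks. Critical path: A → B → D.

Variance along critical path = 0.444 + 1.778 + 0.444 = 2.667
σ = √2.667 = 1.633 weeks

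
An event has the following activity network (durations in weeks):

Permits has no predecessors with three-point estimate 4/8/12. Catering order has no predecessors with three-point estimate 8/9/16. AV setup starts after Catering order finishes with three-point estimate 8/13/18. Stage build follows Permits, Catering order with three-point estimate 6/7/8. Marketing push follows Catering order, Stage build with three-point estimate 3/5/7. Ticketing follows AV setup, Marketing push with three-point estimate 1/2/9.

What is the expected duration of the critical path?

26 weeks

te_Permits = (4 + 4·8 + 12)/6 = 48/6 = 8
te_Catering order = (8 + 4·9 + 16)/6 = 60/6 = 10
te_AV setup = (8 + 4·13 + 18)/6 = 78/6 = 13
te_Stage build = (6 + 4·7 + 8)/6 = 42/6 = 7
te_Marketing push = (3 + 4·5 + 7)/6 = 30/6 = 5
te_Ticketing = (1 + 4·2 + 9)/6 = 18/6 = 3

Forward pass:
ES_Permits = 0; EF_Permits = 8
ES_Catering order = 0; EF_Catering order = 10
ES_AV setup = 10; EF_AV setup = 10+13 = 23
ES_Stage build = max(EF_Permits=8, EF_Catering order=10) = 10; EF_Stage build = 10+7 = 17
ES_Marketing push = max(EF_Catering order=10, EF_Stage build=17) = 17; EF_Marketing push = 17+5 = 22
ES_Ticketing = max(EF_AV setup=23, EF_Marketing push=22) = 23; EF_Ticketing = 23+3 = 26
Expected project duration μ = 26 weeks. Critical path: Catering order → AV setup → Ticketing.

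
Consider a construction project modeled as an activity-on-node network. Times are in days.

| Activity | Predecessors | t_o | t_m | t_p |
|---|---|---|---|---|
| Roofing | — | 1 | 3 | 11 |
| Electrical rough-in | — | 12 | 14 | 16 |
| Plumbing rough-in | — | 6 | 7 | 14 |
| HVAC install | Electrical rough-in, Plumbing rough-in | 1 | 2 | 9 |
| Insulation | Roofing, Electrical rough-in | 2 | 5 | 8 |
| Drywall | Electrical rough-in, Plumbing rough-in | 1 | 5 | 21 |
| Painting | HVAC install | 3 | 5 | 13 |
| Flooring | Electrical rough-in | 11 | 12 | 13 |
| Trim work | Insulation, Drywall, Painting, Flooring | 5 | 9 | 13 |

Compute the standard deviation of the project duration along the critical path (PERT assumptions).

te_Roofing = (1 + 4·3 + 11)/6 = 24/6 = 4; σ²_Roofing = ((11−1)/6)² = 2.778
te_Electrical rough-in = (12 + 4·14 + 16)/6 = 84/6 = 14; σ²_Electrical rough-in = ((16−12)/6)² = 0.444
te_Plumbing rough-in = (6 + 4·7 + 14)/6 = 48/6 = 8; σ²_Plumbing rough-in = ((14−6)/6)² = 1.778
te_HVAC install = (1 + 4·2 + 9)/6 = 18/6 = 3; σ²_HVAC install = ((9−1)/6)² = 1.778
te_Insulation = (2 + 4·5 + 8)/6 = 30/6 = 5; σ²_Insulation = ((8−2)/6)² = 1.000
te_Drywall = (1 + 4·5 + 21)/6 = 42/6 = 7; σ²_Drywall = ((21−1)/6)² = 11.111
te_Painting = (3 + 4·5 + 13)/6 = 36/6 = 6; σ²_Painting = ((13−3)/6)² = 2.778
te_Flooring = (11 + 4·12 + 13)/6 = 72/6 = 12; σ²_Flooring = ((13−11)/6)² = 0.111
te_Trim work = (5 + 4·9 + 13)/6 = 54/6 = 9; σ²_Trim work = ((13−5)/6)² = 1.778

Forward pass:
ES_Roofing = 0; EF_Roofing = 4
ES_Electrical rough-in = 0; EF_Electrical rough-in = 14
ES_Plumbing rough-in = 0; EF_Plumbing rough-in = 8
ES_HVAC install = max(EF_Electrical rough-in=14, EF_Plumbing rough-in=8) = 14; EF_HVAC install = 14+3 = 17
ES_Insulation = max(EF_Roofing=4, EF_Electrical rough-in=14) = 14; EF_Insulation = 14+5 = 19
ES_Drywall = max(EF_Electrical rough-in=14, EF_Plumbing rough-in=8) = 14; EF_Drywall = 14+7 = 21
ES_Painting = 17; EF_Painting = 17+6 = 23
ES_Flooring = 14; EF_Flooring = 14+12 = 26
ES_Trim work = max(EF_Insulation=19, EF_Drywall=21, EF_Painting=23, EF_Flooring=26) = 26; EF_Trim work = 26+9 = 35
Expected project duration μ = 35 days. Critical path: Electrical rough-in → Flooring → Trim work.

Variance along critical path = 0.444 + 0.111 + 1.778 = 2.333
σ = √2.333 = 1.528 days

1.53 days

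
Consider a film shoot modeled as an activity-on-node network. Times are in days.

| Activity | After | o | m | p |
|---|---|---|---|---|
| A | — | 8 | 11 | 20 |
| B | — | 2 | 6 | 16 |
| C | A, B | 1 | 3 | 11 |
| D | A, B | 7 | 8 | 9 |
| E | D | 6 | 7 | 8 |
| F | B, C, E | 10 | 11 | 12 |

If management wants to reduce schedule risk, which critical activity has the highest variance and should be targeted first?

te_A = (8 + 4·11 + 20)/6 = 72/6 = 12; σ²_A = ((20−8)/6)² = 4.000
te_B = (2 + 4·6 + 16)/6 = 42/6 = 7; σ²_B = ((16−2)/6)² = 5.444
te_C = (1 + 4·3 + 11)/6 = 24/6 = 4; σ²_C = ((11−1)/6)² = 2.778
te_D = (7 + 4·8 + 9)/6 = 48/6 = 8; σ²_D = ((9−7)/6)² = 0.111
te_E = (6 + 4·7 + 8)/6 = 42/6 = 7; σ²_E = ((8−6)/6)² = 0.111
te_F = (10 + 4·11 + 12)/6 = 66/6 = 11; σ²_F = ((12−10)/6)² = 0.111

Forward pass:
ES_A = 0; EF_A = 12
ES_B = 0; EF_B = 7
ES_C = max(EF_A=12, EF_B=7) = 12; EF_C = 12+4 = 16
ES_D = max(EF_A=12, EF_B=7) = 12; EF_D = 12+8 = 20
ES_E = 20; EF_E = 20+7 = 27
ES_F = max(EF_B=7, EF_C=16, EF_E=27) = 27; EF_F = 27+11 = 38
Expected project duration μ = 38 days. Critical path: A → D → E → F.

Variances on critical path: σ²_A=4.000, σ²_D=0.111, σ²_E=0.111, σ²_F=0.111.
Largest is σ²_A = 4.000.

A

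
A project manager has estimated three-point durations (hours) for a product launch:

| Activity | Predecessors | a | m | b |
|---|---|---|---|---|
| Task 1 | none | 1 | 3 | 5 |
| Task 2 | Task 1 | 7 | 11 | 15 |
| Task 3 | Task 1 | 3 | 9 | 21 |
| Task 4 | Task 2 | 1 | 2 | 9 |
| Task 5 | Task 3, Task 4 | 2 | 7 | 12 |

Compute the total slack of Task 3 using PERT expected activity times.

4 hours

te_Task 1 = (1 + 4·3 + 5)/6 = 18/6 = 3
te_Task 2 = (7 + 4·11 + 15)/6 = 66/6 = 11
te_Task 3 = (3 + 4·9 + 21)/6 = 60/6 = 10
te_Task 4 = (1 + 4·2 + 9)/6 = 18/6 = 3
te_Task 5 = (2 + 4·7 + 12)/6 = 42/6 = 7

Forward pass:
ES_Task 1 = 0; EF_Task 1 = 3
ES_Task 2 = 3; EF_Task 2 = 3+11 = 14
ES_Task 3 = 3; EF_Task 3 = 3+10 = 13
ES_Task 4 = 14; EF_Task 4 = 14+3 = 17
ES_Task 5 = max(EF_Task 3=13, EF_Task 4=17) = 17; EF_Task 5 = 17+7 = 24
Expected project duration μ = 24 hours. Critical path: Task 1 → Task 2 → Task 4 → Task 5.

Backward pass:
LF_Task 5 = 24; LS_Task 5 = 24−7 = 17
LF_Task 4 = LS_Task 5 = 17; LS_Task 4 = 17−3 = 14
LF_Task 3 = LS_Task 5 = 17; LS_Task 3 = 17−10 = 7
LF_Task 2 = LS_Task 4 = 14; LS_Task 2 = 14−11 = 3
LF_Task 1 = min(LS_Task 2=3, LS_Task 3=7) = 3; LS_Task 1 = 3−3 = 0
Slack_Task 3 = LS_Task 3 − ES_Task 3 = 7 − 3 = 4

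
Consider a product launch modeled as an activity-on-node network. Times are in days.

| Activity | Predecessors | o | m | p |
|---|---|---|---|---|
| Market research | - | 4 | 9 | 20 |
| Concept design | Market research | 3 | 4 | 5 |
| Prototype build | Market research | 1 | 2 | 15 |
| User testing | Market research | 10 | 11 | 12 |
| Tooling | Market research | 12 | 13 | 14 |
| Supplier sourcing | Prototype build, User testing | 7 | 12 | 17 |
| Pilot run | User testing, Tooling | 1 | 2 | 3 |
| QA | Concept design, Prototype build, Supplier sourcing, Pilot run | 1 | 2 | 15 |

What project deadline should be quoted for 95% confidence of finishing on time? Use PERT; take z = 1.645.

43.5 days

te_Market research = (4 + 4·9 + 20)/6 = 60/6 = 10; σ²_Market research = ((20−4)/6)² = 7.111
te_Concept design = (3 + 4·4 + 5)/6 = 24/6 = 4; σ²_Concept design = ((5−3)/6)² = 0.111
te_Prototype build = (1 + 4·2 + 15)/6 = 24/6 = 4; σ²_Prototype build = ((15−1)/6)² = 5.444
te_User testing = (10 + 4·11 + 12)/6 = 66/6 = 11; σ²_User testing = ((12−10)/6)² = 0.111
te_Tooling = (12 + 4·13 + 14)/6 = 78/6 = 13; σ²_Tooling = ((14−12)/6)² = 0.111
te_Supplier sourcing = (7 + 4·12 + 17)/6 = 72/6 = 12; σ²_Supplier sourcing = ((17−7)/6)² = 2.778
te_Pilot run = (1 + 4·2 + 3)/6 = 12/6 = 2; σ²_Pilot run = ((3−1)/6)² = 0.111
te_QA = (1 + 4·2 + 15)/6 = 24/6 = 4; σ²_QA = ((15−1)/6)² = 5.444

Forward pass:
ES_Market research = 0; EF_Market research = 10
ES_Concept design = 10; EF_Concept design = 10+4 = 14
ES_Prototype build = 10; EF_Prototype build = 10+4 = 14
ES_User testing = 10; EF_User testing = 10+11 = 21
ES_Tooling = 10; EF_Tooling = 10+13 = 23
ES_Supplier sourcing = max(EF_Prototype build=14, EF_User testing=21) = 21; EF_Supplier sourcing = 21+12 = 33
ES_Pilot run = max(EF_User testing=21, EF_Tooling=23) = 23; EF_Pilot run = 23+2 = 25
ES_QA = max(EF_Concept design=14, EF_Prototype build=14, EF_Supplier sourcing=33, EF_Pilot run=25) = 33; EF_QA = 33+4 = 37
Expected project duration μ = 37 days. Critical path: Market research → User testing → Supplier sourcing → QA.

Variance along critical path = 7.111 + 0.111 + 2.778 + 5.444 = 15.444; σ = 3.930 days.
D = μ + z·σ = 37 + 1.645·3.930 = 43.5 days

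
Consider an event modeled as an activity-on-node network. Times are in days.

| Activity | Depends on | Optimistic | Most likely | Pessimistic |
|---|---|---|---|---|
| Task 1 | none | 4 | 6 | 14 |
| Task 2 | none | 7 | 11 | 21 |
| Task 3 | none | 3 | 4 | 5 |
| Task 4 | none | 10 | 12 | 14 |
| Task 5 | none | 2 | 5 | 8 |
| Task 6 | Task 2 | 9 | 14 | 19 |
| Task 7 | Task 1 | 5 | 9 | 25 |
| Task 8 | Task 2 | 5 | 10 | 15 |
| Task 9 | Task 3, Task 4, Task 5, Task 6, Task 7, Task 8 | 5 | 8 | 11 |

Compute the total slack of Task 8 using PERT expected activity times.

te_Task 1 = (4 + 4·6 + 14)/6 = 42/6 = 7
te_Task 2 = (7 + 4·11 + 21)/6 = 72/6 = 12
te_Task 3 = (3 + 4·4 + 5)/6 = 24/6 = 4
te_Task 4 = (10 + 4·12 + 14)/6 = 72/6 = 12
te_Task 5 = (2 + 4·5 + 8)/6 = 30/6 = 5
te_Task 6 = (9 + 4·14 + 19)/6 = 84/6 = 14
te_Task 7 = (5 + 4·9 + 25)/6 = 66/6 = 11
te_Task 8 = (5 + 4·10 + 15)/6 = 60/6 = 10
te_Task 9 = (5 + 4·8 + 11)/6 = 48/6 = 8

Forward pass:
ES_Task 1 = 0; EF_Task 1 = 7
ES_Task 2 = 0; EF_Task 2 = 12
ES_Task 3 = 0; EF_Task 3 = 4
ES_Task 4 = 0; EF_Task 4 = 12
ES_Task 5 = 0; EF_Task 5 = 5
ES_Task 6 = 12; EF_Task 6 = 12+14 = 26
ES_Task 7 = 7; EF_Task 7 = 7+11 = 18
ES_Task 8 = 12; EF_Task 8 = 12+10 = 22
ES_Task 9 = max(EF_Task 3=4, EF_Task 4=12, EF_Task 5=5, EF_Task 6=26, EF_Task 7=18, EF_Task 8=22) = 26; EF_Task 9 = 26+8 = 34
Expected project duration μ = 34 days. Critical path: Task 2 → Task 6 → Task 9.

Backward pass:
LF_Task 9 = 34; LS_Task 9 = 34−8 = 26
LF_Task 8 = LS_Task 9 = 26; LS_Task 8 = 26−10 = 16
LF_Task 7 = LS_Task 9 = 26; LS_Task 7 = 26−11 = 15
LF_Task 6 = LS_Task 9 = 26; LS_Task 6 = 26−14 = 12
LF_Task 5 = LS_Task 9 = 26; LS_Task 5 = 26−5 = 21
LF_Task 4 = LS_Task 9 = 26; LS_Task 4 = 26−12 = 14
LF_Task 3 = LS_Task 9 = 26; LS_Task 3 = 26−4 = 22
LF_Task 2 = min(LS_Task 6=12, LS_Task 8=16) = 12; LS_Task 2 = 12−12 = 0
LF_Task 1 = LS_Task 7 = 15; LS_Task 1 = 15−7 = 8
Slack_Task 8 = LS_Task 8 − ES_Task 8 = 16 − 12 = 4

4 days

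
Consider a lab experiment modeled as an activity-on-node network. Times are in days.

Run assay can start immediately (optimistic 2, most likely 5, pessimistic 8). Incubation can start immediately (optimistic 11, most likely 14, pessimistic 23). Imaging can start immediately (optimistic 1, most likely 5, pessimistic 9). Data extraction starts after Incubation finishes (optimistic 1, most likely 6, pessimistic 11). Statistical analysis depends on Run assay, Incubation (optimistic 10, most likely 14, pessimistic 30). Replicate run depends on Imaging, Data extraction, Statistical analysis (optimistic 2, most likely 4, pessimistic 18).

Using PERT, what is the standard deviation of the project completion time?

4.71 days

te_Run assay = (2 + 4·5 + 8)/6 = 30/6 = 5; σ²_Run assay = ((8−2)/6)² = 1.000
te_Incubation = (11 + 4·14 + 23)/6 = 90/6 = 15; σ²_Incubation = ((23−11)/6)² = 4.000
te_Imaging = (1 + 4·5 + 9)/6 = 30/6 = 5; σ²_Imaging = ((9−1)/6)² = 1.778
te_Data extraction = (1 + 4·6 + 11)/6 = 36/6 = 6; σ²_Data extraction = ((11−1)/6)² = 2.778
te_Statistical analysis = (10 + 4·14 + 30)/6 = 96/6 = 16; σ²_Statistical analysis = ((30−10)/6)² = 11.111
te_Replicate run = (2 + 4·4 + 18)/6 = 36/6 = 6; σ²_Replicate run = ((18−2)/6)² = 7.111

Forward pass:
ES_Run assay = 0; EF_Run assay = 5
ES_Incubation = 0; EF_Incubation = 15
ES_Imaging = 0; EF_Imaging = 5
ES_Data extraction = 15; EF_Data extraction = 15+6 = 21
ES_Statistical analysis = max(EF_Run assay=5, EF_Incubation=15) = 15; EF_Statistical analysis = 15+16 = 31
ES_Replicate run = max(EF_Imaging=5, EF_Data extraction=21, EF_Statistical analysis=31) = 31; EF_Replicate run = 31+6 = 37
Expected project duration μ = 37 days. Critical path: Incubation → Statistical analysis → Replicate run.

Variance along critical path = 4.000 + 11.111 + 7.111 = 22.222
σ = √22.222 = 4.714 days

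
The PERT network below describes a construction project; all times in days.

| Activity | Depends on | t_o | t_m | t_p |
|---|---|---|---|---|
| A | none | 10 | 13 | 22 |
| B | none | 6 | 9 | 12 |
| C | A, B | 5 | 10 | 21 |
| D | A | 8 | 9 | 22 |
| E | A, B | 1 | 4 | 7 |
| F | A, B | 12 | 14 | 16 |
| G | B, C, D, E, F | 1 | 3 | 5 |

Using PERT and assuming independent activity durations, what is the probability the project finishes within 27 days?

te_A = (10 + 4·13 + 22)/6 = 84/6 = 14; σ²_A = ((22−10)/6)² = 4.000
te_B = (6 + 4·9 + 12)/6 = 54/6 = 9; σ²_B = ((12−6)/6)² = 1.000
te_C = (5 + 4·10 + 21)/6 = 66/6 = 11; σ²_C = ((21−5)/6)² = 7.111
te_D = (8 + 4·9 + 22)/6 = 66/6 = 11; σ²_D = ((22−8)/6)² = 5.444
te_E = (1 + 4·4 + 7)/6 = 24/6 = 4; σ²_E = ((7−1)/6)² = 1.000
te_F = (12 + 4·14 + 16)/6 = 84/6 = 14; σ²_F = ((16−12)/6)² = 0.444
te_G = (1 + 4·3 + 5)/6 = 18/6 = 3; σ²_G = ((5−1)/6)² = 0.444

Forward pass:
ES_A = 0; EF_A = 14
ES_B = 0; EF_B = 9
ES_C = max(EF_A=14, EF_B=9) = 14; EF_C = 14+11 = 25
ES_D = 14; EF_D = 14+11 = 25
ES_E = max(EF_A=14, EF_B=9) = 14; EF_E = 14+4 = 18
ES_F = max(EF_A=14, EF_B=9) = 14; EF_F = 14+14 = 28
ES_G = max(EF_B=9, EF_C=25, EF_D=25, EF_E=18, EF_F=28) = 28; EF_G = 28+3 = 31
Expected project duration μ = 31 days. Critical path: A → F → G.

Variance along critical path = 4.000 + 0.444 + 0.444 = 4.889; σ = √4.889 = 2.211 days.
Z = (27 − 31) / 2.211 = -1.809
P(T ≤ 27) = Φ(-1.809) ≈ 0.035

0.035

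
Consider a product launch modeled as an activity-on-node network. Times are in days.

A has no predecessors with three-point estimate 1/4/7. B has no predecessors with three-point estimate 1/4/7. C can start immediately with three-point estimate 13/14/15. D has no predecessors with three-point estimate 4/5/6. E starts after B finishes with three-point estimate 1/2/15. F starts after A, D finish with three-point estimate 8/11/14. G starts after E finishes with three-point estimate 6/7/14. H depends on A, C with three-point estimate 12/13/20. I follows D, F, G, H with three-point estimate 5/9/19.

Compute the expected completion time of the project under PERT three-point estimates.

38 days

te_A = (1 + 4·4 + 7)/6 = 24/6 = 4
te_B = (1 + 4·4 + 7)/6 = 24/6 = 4
te_C = (13 + 4·14 + 15)/6 = 84/6 = 14
te_D = (4 + 4·5 + 6)/6 = 30/6 = 5
te_E = (1 + 4·2 + 15)/6 = 24/6 = 4
te_F = (8 + 4·11 + 14)/6 = 66/6 = 11
te_G = (6 + 4·7 + 14)/6 = 48/6 = 8
te_H = (12 + 4·13 + 20)/6 = 84/6 = 14
te_I = (5 + 4·9 + 19)/6 = 60/6 = 10

Forward pass:
ES_A = 0; EF_A = 4
ES_B = 0; EF_B = 4
ES_C = 0; EF_C = 14
ES_D = 0; EF_D = 5
ES_E = 4; EF_E = 4+4 = 8
ES_F = max(EF_A=4, EF_D=5) = 5; EF_F = 5+11 = 16
ES_G = 8; EF_G = 8+8 = 16
ES_H = max(EF_A=4, EF_C=14) = 14; EF_H = 14+14 = 28
ES_I = max(EF_D=5, EF_F=16, EF_G=16, EF_H=28) = 28; EF_I = 28+10 = 38
Expected project duration μ = 38 days. Critical path: C → H → I.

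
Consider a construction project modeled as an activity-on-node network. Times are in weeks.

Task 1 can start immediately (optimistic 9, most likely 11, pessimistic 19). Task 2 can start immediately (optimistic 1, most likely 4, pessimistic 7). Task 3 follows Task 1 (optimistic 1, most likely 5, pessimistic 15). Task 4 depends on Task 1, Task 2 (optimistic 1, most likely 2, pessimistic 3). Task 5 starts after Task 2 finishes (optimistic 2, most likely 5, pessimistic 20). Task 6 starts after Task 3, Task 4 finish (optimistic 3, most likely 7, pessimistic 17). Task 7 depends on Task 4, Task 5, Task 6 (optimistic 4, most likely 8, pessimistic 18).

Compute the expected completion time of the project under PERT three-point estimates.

35 weeks

te_Task 1 = (9 + 4·11 + 19)/6 = 72/6 = 12
te_Task 2 = (1 + 4·4 + 7)/6 = 24/6 = 4
te_Task 3 = (1 + 4·5 + 15)/6 = 36/6 = 6
te_Task 4 = (1 + 4·2 + 3)/6 = 12/6 = 2
te_Task 5 = (2 + 4·5 + 20)/6 = 42/6 = 7
te_Task 6 = (3 + 4·7 + 17)/6 = 48/6 = 8
te_Task 7 = (4 + 4·8 + 18)/6 = 54/6 = 9

Forward pass:
ES_Task 1 = 0; EF_Task 1 = 12
ES_Task 2 = 0; EF_Task 2 = 4
ES_Task 3 = 12; EF_Task 3 = 12+6 = 18
ES_Task 4 = max(EF_Task 1=12, EF_Task 2=4) = 12; EF_Task 4 = 12+2 = 14
ES_Task 5 = 4; EF_Task 5 = 4+7 = 11
ES_Task 6 = max(EF_Task 3=18, EF_Task 4=14) = 18; EF_Task 6 = 18+8 = 26
ES_Task 7 = max(EF_Task 4=14, EF_Task 5=11, EF_Task 6=26) = 26; EF_Task 7 = 26+9 = 35
Expected project duration μ = 35 weeks. Critical path: Task 1 → Task 3 → Task 6 → Task 7.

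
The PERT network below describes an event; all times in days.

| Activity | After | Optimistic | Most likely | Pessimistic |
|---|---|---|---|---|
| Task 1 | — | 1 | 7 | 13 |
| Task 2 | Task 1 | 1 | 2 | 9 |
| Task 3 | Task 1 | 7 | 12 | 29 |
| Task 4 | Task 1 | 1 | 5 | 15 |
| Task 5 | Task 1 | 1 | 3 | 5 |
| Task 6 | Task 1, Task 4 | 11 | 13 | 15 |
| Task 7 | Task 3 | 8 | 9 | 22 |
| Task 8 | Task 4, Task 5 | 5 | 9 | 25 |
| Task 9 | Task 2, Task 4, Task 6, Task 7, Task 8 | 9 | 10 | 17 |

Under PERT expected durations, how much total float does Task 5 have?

te_Task 1 = (1 + 4·7 + 13)/6 = 42/6 = 7
te_Task 2 = (1 + 4·2 + 9)/6 = 18/6 = 3
te_Task 3 = (7 + 4·12 + 29)/6 = 84/6 = 14
te_Task 4 = (1 + 4·5 + 15)/6 = 36/6 = 6
te_Task 5 = (1 + 4·3 + 5)/6 = 18/6 = 3
te_Task 6 = (11 + 4·13 + 15)/6 = 78/6 = 13
te_Task 7 = (8 + 4·9 + 22)/6 = 66/6 = 11
te_Task 8 = (5 + 4·9 + 25)/6 = 66/6 = 11
te_Task 9 = (9 + 4·10 + 17)/6 = 66/6 = 11

Forward pass:
ES_Task 1 = 0; EF_Task 1 = 7
ES_Task 2 = 7; EF_Task 2 = 7+3 = 10
ES_Task 3 = 7; EF_Task 3 = 7+14 = 21
ES_Task 4 = 7; EF_Task 4 = 7+6 = 13
ES_Task 5 = 7; EF_Task 5 = 7+3 = 10
ES_Task 6 = max(EF_Task 1=7, EF_Task 4=13) = 13; EF_Task 6 = 13+13 = 26
ES_Task 7 = 21; EF_Task 7 = 21+11 = 32
ES_Task 8 = max(EF_Task 4=13, EF_Task 5=10) = 13; EF_Task 8 = 13+11 = 24
ES_Task 9 = max(EF_Task 2=10, EF_Task 4=13, EF_Task 6=26, EF_Task 7=32, EF_Task 8=24) = 32; EF_Task 9 = 32+11 = 43
Expected project duration μ = 43 days. Critical path: Task 1 → Task 3 → Task 7 → Task 9.

Backward pass:
LF_Task 9 = 43; LS_Task 9 = 43−11 = 32
LF_Task 8 = LS_Task 9 = 32; LS_Task 8 = 32−11 = 21
LF_Task 7 = LS_Task 9 = 32; LS_Task 7 = 32−11 = 21
LF_Task 6 = LS_Task 9 = 32; LS_Task 6 = 32−13 = 19
LF_Task 5 = LS_Task 8 = 21; LS_Task 5 = 21−3 = 18
LF_Task 4 = min(LS_Task 6=19, LS_Task 8=21, LS_Task 9=32) = 19; LS_Task 4 = 19−6 = 13
LF_Task 3 = LS_Task 7 = 21; LS_Task 3 = 21−14 = 7
LF_Task 2 = LS_Task 9 = 32; LS_Task 2 = 32−3 = 29
LF_Task 1 = min(LS_Task 2=29, LS_Task 3=7, LS_Task 4=13, LS_Task 5=18, LS_Task 6=19) = 7; LS_Task 1 = 7−7 = 0
Slack_Task 5 = LS_Task 5 − ES_Task 5 = 18 − 7 = 11

11 days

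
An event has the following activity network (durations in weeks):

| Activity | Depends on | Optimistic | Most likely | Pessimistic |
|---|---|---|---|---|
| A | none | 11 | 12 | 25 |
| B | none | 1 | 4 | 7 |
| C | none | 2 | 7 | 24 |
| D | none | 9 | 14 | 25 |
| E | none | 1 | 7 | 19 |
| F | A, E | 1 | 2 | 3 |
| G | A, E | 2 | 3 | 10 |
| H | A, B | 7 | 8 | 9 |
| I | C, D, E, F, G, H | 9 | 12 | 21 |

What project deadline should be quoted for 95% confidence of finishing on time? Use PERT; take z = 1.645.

te_A = (11 + 4·12 + 25)/6 = 84/6 = 14; σ²_A = ((25−11)/6)² = 5.444
te_B = (1 + 4·4 + 7)/6 = 24/6 = 4; σ²_B = ((7−1)/6)² = 1.000
te_C = (2 + 4·7 + 24)/6 = 54/6 = 9; σ²_C = ((24−2)/6)² = 13.444
te_D = (9 + 4·14 + 25)/6 = 90/6 = 15; σ²_D = ((25−9)/6)² = 7.111
te_E = (1 + 4·7 + 19)/6 = 48/6 = 8; σ²_E = ((19−1)/6)² = 9.000
te_F = (1 + 4·2 + 3)/6 = 12/6 = 2; σ²_F = ((3−1)/6)² = 0.111
te_G = (2 + 4·3 + 10)/6 = 24/6 = 4; σ²_G = ((10−2)/6)² = 1.778
te_H = (7 + 4·8 + 9)/6 = 48/6 = 8; σ²_H = ((9−7)/6)² = 0.111
te_I = (9 + 4·12 + 21)/6 = 78/6 = 13; σ²_I = ((21−9)/6)² = 4.000

Forward pass:
ES_A = 0; EF_A = 14
ES_B = 0; EF_B = 4
ES_C = 0; EF_C = 9
ES_D = 0; EF_D = 15
ES_E = 0; EF_E = 8
ES_F = max(EF_A=14, EF_E=8) = 14; EF_F = 14+2 = 16
ES_G = max(EF_A=14, EF_E=8) = 14; EF_G = 14+4 = 18
ES_H = max(EF_A=14, EF_B=4) = 14; EF_H = 14+8 = 22
ES_I = max(EF_C=9, EF_D=15, EF_E=8, EF_F=16, EF_G=18, EF_H=22) = 22; EF_I = 22+13 = 35
Expected project duration μ = 35 weeks. Critical path: A → H → I.

Variance along critical path = 5.444 + 0.111 + 4.000 = 9.556; σ = 3.091 weeks.
D = μ + z·σ = 35 + 1.645·3.091 = 40.1 weeks

40.1 weeks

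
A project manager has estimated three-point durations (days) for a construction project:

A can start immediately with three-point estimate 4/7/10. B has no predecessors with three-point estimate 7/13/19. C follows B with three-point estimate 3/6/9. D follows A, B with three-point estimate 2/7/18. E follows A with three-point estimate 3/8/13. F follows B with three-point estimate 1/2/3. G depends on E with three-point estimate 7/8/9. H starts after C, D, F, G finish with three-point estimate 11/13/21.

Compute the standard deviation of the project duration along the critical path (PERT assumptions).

te_A = (4 + 4·7 + 10)/6 = 42/6 = 7; σ²_A = ((10−4)/6)² = 1.000
te_B = (7 + 4·13 + 19)/6 = 78/6 = 13; σ²_B = ((19−7)/6)² = 4.000
te_C = (3 + 4·6 + 9)/6 = 36/6 = 6; σ²_C = ((9−3)/6)² = 1.000
te_D = (2 + 4·7 + 18)/6 = 48/6 = 8; σ²_D = ((18−2)/6)² = 7.111
te_E = (3 + 4·8 + 13)/6 = 48/6 = 8; σ²_E = ((13−3)/6)² = 2.778
te_F = (1 + 4·2 + 3)/6 = 12/6 = 2; σ²_F = ((3−1)/6)² = 0.111
te_G = (7 + 4·8 + 9)/6 = 48/6 = 8; σ²_G = ((9−7)/6)² = 0.111
te_H = (11 + 4·13 + 21)/6 = 84/6 = 14; σ²_H = ((21−11)/6)² = 2.778

Forward pass:
ES_A = 0; EF_A = 7
ES_B = 0; EF_B = 13
ES_C = 13; EF_C = 13+6 = 19
ES_D = max(EF_A=7, EF_B=13) = 13; EF_D = 13+8 = 21
ES_E = 7; EF_E = 7+8 = 15
ES_F = 13; EF_F = 13+2 = 15
ES_G = 15; EF_G = 15+8 = 23
ES_H = max(EF_C=19, EF_D=21, EF_F=15, EF_G=23) = 23; EF_H = 23+14 = 37
Expected project duration μ = 37 days. Critical path: A → E → G → H.

Variance along critical path = 1.000 + 2.778 + 0.111 + 2.778 = 6.667
σ = √6.667 = 2.582 days

2.58 days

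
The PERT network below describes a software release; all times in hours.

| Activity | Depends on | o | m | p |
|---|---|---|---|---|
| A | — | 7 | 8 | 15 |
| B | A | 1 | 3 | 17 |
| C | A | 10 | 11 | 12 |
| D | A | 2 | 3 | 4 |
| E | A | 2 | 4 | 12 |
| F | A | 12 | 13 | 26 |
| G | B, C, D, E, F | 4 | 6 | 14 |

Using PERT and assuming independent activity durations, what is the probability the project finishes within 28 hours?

0.171

te_A = (7 + 4·8 + 15)/6 = 54/6 = 9; σ²_A = ((15−7)/6)² = 1.778
te_B = (1 + 4·3 + 17)/6 = 30/6 = 5; σ²_B = ((17−1)/6)² = 7.111
te_C = (10 + 4·11 + 12)/6 = 66/6 = 11; σ²_C = ((12−10)/6)² = 0.111
te_D = (2 + 4·3 + 4)/6 = 18/6 = 3; σ²_D = ((4−2)/6)² = 0.111
te_E = (2 + 4·4 + 12)/6 = 30/6 = 5; σ²_E = ((12−2)/6)² = 2.778
te_F = (12 + 4·13 + 26)/6 = 90/6 = 15; σ²_F = ((26−12)/6)² = 5.444
te_G = (4 + 4·6 + 14)/6 = 42/6 = 7; σ²_G = ((14−4)/6)² = 2.778

Forward pass:
ES_A = 0; EF_A = 9
ES_B = 9; EF_B = 9+5 = 14
ES_C = 9; EF_C = 9+11 = 20
ES_D = 9; EF_D = 9+3 = 12
ES_E = 9; EF_E = 9+5 = 14
ES_F = 9; EF_F = 9+15 = 24
ES_G = max(EF_B=14, EF_C=20, EF_D=12, EF_E=14, EF_F=24) = 24; EF_G = 24+7 = 31
Expected project duration μ = 31 hours. Critical path: A → F → G.

Variance along critical path = 1.778 + 5.444 + 2.778 = 10.000; σ = √10.000 = 3.162 hours.
Z = (28 − 31) / 3.162 = -0.949
P(T ≤ 28) = Φ(-0.949) ≈ 0.171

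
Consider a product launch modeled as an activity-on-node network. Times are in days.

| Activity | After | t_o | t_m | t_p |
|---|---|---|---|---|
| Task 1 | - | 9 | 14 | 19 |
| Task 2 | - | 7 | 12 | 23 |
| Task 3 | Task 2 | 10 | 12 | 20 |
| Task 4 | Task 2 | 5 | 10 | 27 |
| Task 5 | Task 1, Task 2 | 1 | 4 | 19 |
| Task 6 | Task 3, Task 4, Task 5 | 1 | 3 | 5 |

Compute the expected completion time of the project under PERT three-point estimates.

te_Task 1 = (9 + 4·14 + 19)/6 = 84/6 = 14
te_Task 2 = (7 + 4·12 + 23)/6 = 78/6 = 13
te_Task 3 = (10 + 4·12 + 20)/6 = 78/6 = 13
te_Task 4 = (5 + 4·10 + 27)/6 = 72/6 = 12
te_Task 5 = (1 + 4·4 + 19)/6 = 36/6 = 6
te_Task 6 = (1 + 4·3 + 5)/6 = 18/6 = 3

Forward pass:
ES_Task 1 = 0; EF_Task 1 = 14
ES_Task 2 = 0; EF_Task 2 = 13
ES_Task 3 = 13; EF_Task 3 = 13+13 = 26
ES_Task 4 = 13; EF_Task 4 = 13+12 = 25
ES_Task 5 = max(EF_Task 1=14, EF_Task 2=13) = 14; EF_Task 5 = 14+6 = 20
ES_Task 6 = max(EF_Task 3=26, EF_Task 4=25, EF_Task 5=20) = 26; EF_Task 6 = 26+3 = 29
Expected project duration μ = 29 days. Critical path: Task 2 → Task 3 → Task 6.

29 days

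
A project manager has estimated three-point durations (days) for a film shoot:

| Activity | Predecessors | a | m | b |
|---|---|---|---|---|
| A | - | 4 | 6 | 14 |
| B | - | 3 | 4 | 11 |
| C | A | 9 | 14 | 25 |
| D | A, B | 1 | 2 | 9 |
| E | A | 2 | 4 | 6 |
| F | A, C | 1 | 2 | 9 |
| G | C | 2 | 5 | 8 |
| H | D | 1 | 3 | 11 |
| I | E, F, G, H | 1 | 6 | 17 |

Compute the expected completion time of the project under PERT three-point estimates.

te_A = (4 + 4·6 + 14)/6 = 42/6 = 7
te_B = (3 + 4·4 + 11)/6 = 30/6 = 5
te_C = (9 + 4·14 + 25)/6 = 90/6 = 15
te_D = (1 + 4·2 + 9)/6 = 18/6 = 3
te_E = (2 + 4·4 + 6)/6 = 24/6 = 4
te_F = (1 + 4·2 + 9)/6 = 18/6 = 3
te_G = (2 + 4·5 + 8)/6 = 30/6 = 5
te_H = (1 + 4·3 + 11)/6 = 24/6 = 4
te_I = (1 + 4·6 + 17)/6 = 42/6 = 7

Forward pass:
ES_A = 0; EF_A = 7
ES_B = 0; EF_B = 5
ES_C = 7; EF_C = 7+15 = 22
ES_D = max(EF_A=7, EF_B=5) = 7; EF_D = 7+3 = 10
ES_E = 7; EF_E = 7+4 = 11
ES_F = max(EF_A=7, EF_C=22) = 22; EF_F = 22+3 = 25
ES_G = 22; EF_G = 22+5 = 27
ES_H = 10; EF_H = 10+4 = 14
ES_I = max(EF_E=11, EF_F=25, EF_G=27, EF_H=14) = 27; EF_I = 27+7 = 34
Expected project duration μ = 34 days. Critical path: A → C → G → I.

34 days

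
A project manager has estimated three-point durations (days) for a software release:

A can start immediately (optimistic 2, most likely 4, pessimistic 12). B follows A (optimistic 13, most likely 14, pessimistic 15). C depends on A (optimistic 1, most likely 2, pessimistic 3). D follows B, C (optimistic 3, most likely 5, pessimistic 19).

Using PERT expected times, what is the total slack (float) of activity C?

12 days

te_A = (2 + 4·4 + 12)/6 = 30/6 = 5
te_B = (13 + 4·14 + 15)/6 = 84/6 = 14
te_C = (1 + 4·2 + 3)/6 = 12/6 = 2
te_D = (3 + 4·5 + 19)/6 = 42/6 = 7

Forward pass:
ES_A = 0; EF_A = 5
ES_B = 5; EF_B = 5+14 = 19
ES_C = 5; EF_C = 5+2 = 7
ES_D = max(EF_B=19, EF_C=7) = 19; EF_D = 19+7 = 26
Expected project duration μ = 26 days. Critical path: A → B → D.

Backward pass:
LF_D = 26; LS_D = 26−7 = 19
LF_C = LS_D = 19; LS_C = 19−2 = 17
LF_B = LS_D = 19; LS_B = 19−14 = 5
LF_A = min(LS_B=5, LS_C=17) = 5; LS_A = 5−5 = 0
Slack_C = LS_C − ES_C = 17 − 5 = 12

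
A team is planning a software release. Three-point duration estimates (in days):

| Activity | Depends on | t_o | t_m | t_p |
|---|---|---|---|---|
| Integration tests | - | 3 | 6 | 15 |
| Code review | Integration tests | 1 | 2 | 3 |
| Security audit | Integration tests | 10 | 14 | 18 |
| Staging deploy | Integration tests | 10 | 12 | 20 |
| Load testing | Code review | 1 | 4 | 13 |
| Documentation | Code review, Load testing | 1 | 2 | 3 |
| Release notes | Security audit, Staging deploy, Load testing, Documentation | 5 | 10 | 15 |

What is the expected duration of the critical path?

te_Integration tests = (3 + 4·6 + 15)/6 = 42/6 = 7
te_Code review = (1 + 4·2 + 3)/6 = 12/6 = 2
te_Security audit = (10 + 4·14 + 18)/6 = 84/6 = 14
te_Staging deploy = (10 + 4·12 + 20)/6 = 78/6 = 13
te_Load testing = (1 + 4·4 + 13)/6 = 30/6 = 5
te_Documentation = (1 + 4·2 + 3)/6 = 12/6 = 2
te_Release notes = (5 + 4·10 + 15)/6 = 60/6 = 10

Forward pass:
ES_Integration tests = 0; EF_Integration tests = 7
ES_Code review = 7; EF_Code review = 7+2 = 9
ES_Security audit = 7; EF_Security audit = 7+14 = 21
ES_Staging deploy = 7; EF_Staging deploy = 7+13 = 20
ES_Load testing = 9; EF_Load testing = 9+5 = 14
ES_Documentation = max(EF_Code review=9, EF_Load testing=14) = 14; EF_Documentation = 14+2 = 16
ES_Release notes = max(EF_Security audit=21, EF_Staging deploy=20, EF_Load testing=14, EF_Documentation=16) = 21; EF_Release notes = 21+10 = 31
Expected project duration μ = 31 days. Critical path: Integration tests → Security audit → Release notes.

31 days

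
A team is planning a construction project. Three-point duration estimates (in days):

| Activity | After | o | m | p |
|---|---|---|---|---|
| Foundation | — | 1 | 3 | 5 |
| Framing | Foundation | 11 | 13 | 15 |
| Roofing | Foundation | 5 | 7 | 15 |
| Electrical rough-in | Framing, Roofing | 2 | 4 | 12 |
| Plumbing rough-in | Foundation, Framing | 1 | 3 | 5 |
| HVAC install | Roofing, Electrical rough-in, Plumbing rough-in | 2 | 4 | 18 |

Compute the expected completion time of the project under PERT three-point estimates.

te_Foundation = (1 + 4·3 + 5)/6 = 18/6 = 3
te_Framing = (11 + 4·13 + 15)/6 = 78/6 = 13
te_Roofing = (5 + 4·7 + 15)/6 = 48/6 = 8
te_Electrical rough-in = (2 + 4·4 + 12)/6 = 30/6 = 5
te_Plumbing rough-in = (1 + 4·3 + 5)/6 = 18/6 = 3
te_HVAC install = (2 + 4·4 + 18)/6 = 36/6 = 6

Forward pass:
ES_Foundation = 0; EF_Foundation = 3
ES_Framing = 3; EF_Framing = 3+13 = 16
ES_Roofing = 3; EF_Roofing = 3+8 = 11
ES_Electrical rough-in = max(EF_Framing=16, EF_Roofing=11) = 16; EF_Electrical rough-in = 16+5 = 21
ES_Plumbing rough-in = max(EF_Foundation=3, EF_Framing=16) = 16; EF_Plumbing rough-in = 16+3 = 19
ES_HVAC install = max(EF_Roofing=11, EF_Electrical rough-in=21, EF_Plumbing rough-in=19) = 21; EF_HVAC install = 21+6 = 27
Expected project duration μ = 27 days. Critical path: Foundation → Framing → Electrical rough-in → HVAC install.

27 days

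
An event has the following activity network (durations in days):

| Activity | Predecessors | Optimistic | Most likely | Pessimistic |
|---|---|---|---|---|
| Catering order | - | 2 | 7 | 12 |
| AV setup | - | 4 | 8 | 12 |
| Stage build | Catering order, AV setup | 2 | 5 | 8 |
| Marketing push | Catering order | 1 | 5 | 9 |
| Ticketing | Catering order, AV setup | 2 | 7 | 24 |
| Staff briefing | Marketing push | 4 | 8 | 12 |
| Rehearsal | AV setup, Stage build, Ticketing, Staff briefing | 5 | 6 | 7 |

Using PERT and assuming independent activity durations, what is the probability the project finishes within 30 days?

te_Catering order = (2 + 4·7 + 12)/6 = 42/6 = 7; σ²_Catering order = ((12−2)/6)² = 2.778
te_AV setup = (4 + 4·8 + 12)/6 = 48/6 = 8; σ²_AV setup = ((12−4)/6)² = 1.778
te_Stage build = (2 + 4·5 + 8)/6 = 30/6 = 5; σ²_Stage build = ((8−2)/6)² = 1.000
te_Marketing push = (1 + 4·5 + 9)/6 = 30/6 = 5; σ²_Marketing push = ((9−1)/6)² = 1.778
te_Ticketing = (2 + 4·7 + 24)/6 = 54/6 = 9; σ²_Ticketing = ((24−2)/6)² = 13.444
te_Staff briefing = (4 + 4·8 + 12)/6 = 48/6 = 8; σ²_Staff briefing = ((12−4)/6)² = 1.778
te_Rehearsal = (5 + 4·6 + 7)/6 = 36/6 = 6; σ²_Rehearsal = ((7−5)/6)² = 0.111

Forward pass:
ES_Catering order = 0; EF_Catering order = 7
ES_AV setup = 0; EF_AV setup = 8
ES_Stage build = max(EF_Catering order=7, EF_AV setup=8) = 8; EF_Stage build = 8+5 = 13
ES_Marketing push = 7; EF_Marketing push = 7+5 = 12
ES_Ticketing = max(EF_Catering order=7, EF_AV setup=8) = 8; EF_Ticketing = 8+9 = 17
ES_Staff briefing = 12; EF_Staff briefing = 12+8 = 20
ES_Rehearsal = max(EF_AV setup=8, EF_Stage build=13, EF_Ticketing=17, EF_Staff briefing=20) = 20; EF_Rehearsal = 20+6 = 26
Expected project duration μ = 26 days. Critical path: Catering order → Marketing push → Staff briefing → Rehearsal.

Variance along critical path = 2.778 + 1.778 + 1.778 + 0.111 = 6.444; σ = √6.444 = 2.539 days.
Z = (30 − 26) / 2.539 = 1.576
P(T ≤ 30) = Φ(1.576) ≈ 0.942

0.942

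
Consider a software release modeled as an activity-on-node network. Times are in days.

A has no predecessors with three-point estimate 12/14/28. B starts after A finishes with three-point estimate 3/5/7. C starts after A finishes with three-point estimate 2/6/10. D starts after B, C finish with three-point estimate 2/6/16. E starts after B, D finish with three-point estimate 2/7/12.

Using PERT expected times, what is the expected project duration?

36 days

te_A = (12 + 4·14 + 28)/6 = 96/6 = 16
te_B = (3 + 4·5 + 7)/6 = 30/6 = 5
te_C = (2 + 4·6 + 10)/6 = 36/6 = 6
te_D = (2 + 4·6 + 16)/6 = 42/6 = 7
te_E = (2 + 4·7 + 12)/6 = 42/6 = 7

Forward pass:
ES_A = 0; EF_A = 16
ES_B = 16; EF_B = 16+5 = 21
ES_C = 16; EF_C = 16+6 = 22
ES_D = max(EF_B=21, EF_C=22) = 22; EF_D = 22+7 = 29
ES_E = max(EF_B=21, EF_D=29) = 29; EF_E = 29+7 = 36
Expected project duration μ = 36 days. Critical path: A → C → D → E.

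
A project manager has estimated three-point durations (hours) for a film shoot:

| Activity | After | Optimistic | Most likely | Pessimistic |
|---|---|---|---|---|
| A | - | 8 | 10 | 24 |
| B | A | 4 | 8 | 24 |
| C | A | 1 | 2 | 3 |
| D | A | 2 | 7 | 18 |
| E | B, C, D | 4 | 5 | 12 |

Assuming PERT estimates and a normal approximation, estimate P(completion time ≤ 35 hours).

0.941

te_A = (8 + 4·10 + 24)/6 = 72/6 = 12; σ²_A = ((24−8)/6)² = 7.111
te_B = (4 + 4·8 + 24)/6 = 60/6 = 10; σ²_B = ((24−4)/6)² = 11.111
te_C = (1 + 4·2 + 3)/6 = 12/6 = 2; σ²_C = ((3−1)/6)² = 0.111
te_D = (2 + 4·7 + 18)/6 = 48/6 = 8; σ²_D = ((18−2)/6)² = 7.111
te_E = (4 + 4·5 + 12)/6 = 36/6 = 6; σ²_E = ((12−4)/6)² = 1.778

Forward pass:
ES_A = 0; EF_A = 12
ES_B = 12; EF_B = 12+10 = 22
ES_C = 12; EF_C = 12+2 = 14
ES_D = 12; EF_D = 12+8 = 20
ES_E = max(EF_B=22, EF_C=14, EF_D=20) = 22; EF_E = 22+6 = 28
Expected project duration μ = 28 hours. Critical path: A → B → E.

Variance along critical path = 7.111 + 11.111 + 1.778 = 20.000; σ = √20.000 = 4.472 hours.
Z = (35 − 28) / 4.472 = 1.565
P(T ≤ 35) = Φ(1.565) ≈ 0.941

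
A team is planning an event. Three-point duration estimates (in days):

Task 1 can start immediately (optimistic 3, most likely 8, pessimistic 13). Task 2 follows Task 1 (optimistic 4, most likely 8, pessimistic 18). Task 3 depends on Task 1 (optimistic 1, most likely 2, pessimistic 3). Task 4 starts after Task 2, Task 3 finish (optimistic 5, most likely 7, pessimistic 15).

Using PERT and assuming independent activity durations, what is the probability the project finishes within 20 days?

te_Task 1 = (3 + 4·8 + 13)/6 = 48/6 = 8; σ²_Task 1 = ((13−3)/6)² = 2.778
te_Task 2 = (4 + 4·8 + 18)/6 = 54/6 = 9; σ²_Task 2 = ((18−4)/6)² = 5.444
te_Task 3 = (1 + 4·2 + 3)/6 = 12/6 = 2; σ²_Task 3 = ((3−1)/6)² = 0.111
te_Task 4 = (5 + 4·7 + 15)/6 = 48/6 = 8; σ²_Task 4 = ((15−5)/6)² = 2.778

Forward pass:
ES_Task 1 = 0; EF_Task 1 = 8
ES_Task 2 = 8; EF_Task 2 = 8+9 = 17
ES_Task 3 = 8; EF_Task 3 = 8+2 = 10
ES_Task 4 = max(EF_Task 2=17, EF_Task 3=10) = 17; EF_Task 4 = 17+8 = 25
Expected project duration μ = 25 days. Critical path: Task 1 → Task 2 → Task 4.

Variance along critical path = 2.778 + 5.444 + 2.778 = 11.000; σ = √11.000 = 3.317 days.
Z = (20 − 25) / 3.317 = -1.508
P(T ≤ 20) = Φ(-1.508) ≈ 0.066

0.066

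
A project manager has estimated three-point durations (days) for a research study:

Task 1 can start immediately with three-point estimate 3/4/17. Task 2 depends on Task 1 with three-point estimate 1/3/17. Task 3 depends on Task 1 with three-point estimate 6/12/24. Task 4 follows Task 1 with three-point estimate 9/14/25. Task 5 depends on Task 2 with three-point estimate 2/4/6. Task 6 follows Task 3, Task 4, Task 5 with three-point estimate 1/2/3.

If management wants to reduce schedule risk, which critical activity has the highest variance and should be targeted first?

Task 4

te_Task 1 = (3 + 4·4 + 17)/6 = 36/6 = 6; σ²_Task 1 = ((17−3)/6)² = 5.444
te_Task 2 = (1 + 4·3 + 17)/6 = 30/6 = 5; σ²_Task 2 = ((17−1)/6)² = 7.111
te_Task 3 = (6 + 4·12 + 24)/6 = 78/6 = 13; σ²_Task 3 = ((24−6)/6)² = 9.000
te_Task 4 = (9 + 4·14 + 25)/6 = 90/6 = 15; σ²_Task 4 = ((25−9)/6)² = 7.111
te_Task 5 = (2 + 4·4 + 6)/6 = 24/6 = 4; σ²_Task 5 = ((6−2)/6)² = 0.444
te_Task 6 = (1 + 4·2 + 3)/6 = 12/6 = 2; σ²_Task 6 = ((3−1)/6)² = 0.111

Forward pass:
ES_Task 1 = 0; EF_Task 1 = 6
ES_Task 2 = 6; EF_Task 2 = 6+5 = 11
ES_Task 3 = 6; EF_Task 3 = 6+13 = 19
ES_Task 4 = 6; EF_Task 4 = 6+15 = 21
ES_Task 5 = 11; EF_Task 5 = 11+4 = 15
ES_Task 6 = max(EF_Task 3=19, EF_Task 4=21, EF_Task 5=15) = 21; EF_Task 6 = 21+2 = 23
Expected project duration μ = 23 days. Critical path: Task 1 → Task 4 → Task 6.

Variances on critical path: σ²_Task 1=5.444, σ²_Task 4=7.111, σ²_Task 6=0.111.
Largest is σ²_Task 4 = 7.111.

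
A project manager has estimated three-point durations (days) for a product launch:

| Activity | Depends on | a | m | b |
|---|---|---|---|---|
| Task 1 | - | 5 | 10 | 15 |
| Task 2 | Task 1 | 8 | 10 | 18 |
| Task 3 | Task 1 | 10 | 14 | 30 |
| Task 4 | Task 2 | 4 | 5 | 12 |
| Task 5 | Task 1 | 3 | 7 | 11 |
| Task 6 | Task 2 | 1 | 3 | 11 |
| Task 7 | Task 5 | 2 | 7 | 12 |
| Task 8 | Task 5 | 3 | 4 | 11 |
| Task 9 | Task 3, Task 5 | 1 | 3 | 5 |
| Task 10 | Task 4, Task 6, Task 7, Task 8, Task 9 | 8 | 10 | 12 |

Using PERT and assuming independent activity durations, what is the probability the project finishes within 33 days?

0.059

te_Task 1 = (5 + 4·10 + 15)/6 = 60/6 = 10; σ²_Task 1 = ((15−5)/6)² = 2.778
te_Task 2 = (8 + 4·10 + 18)/6 = 66/6 = 11; σ²_Task 2 = ((18−8)/6)² = 2.778
te_Task 3 = (10 + 4·14 + 30)/6 = 96/6 = 16; σ²_Task 3 = ((30−10)/6)² = 11.111
te_Task 4 = (4 + 4·5 + 12)/6 = 36/6 = 6; σ²_Task 4 = ((12−4)/6)² = 1.778
te_Task 5 = (3 + 4·7 + 11)/6 = 42/6 = 7; σ²_Task 5 = ((11−3)/6)² = 1.778
te_Task 6 = (1 + 4·3 + 11)/6 = 24/6 = 4; σ²_Task 6 = ((11−1)/6)² = 2.778
te_Task 7 = (2 + 4·7 + 12)/6 = 42/6 = 7; σ²_Task 7 = ((12−2)/6)² = 2.778
te_Task 8 = (3 + 4·4 + 11)/6 = 30/6 = 5; σ²_Task 8 = ((11−3)/6)² = 1.778
te_Task 9 = (1 + 4·3 + 5)/6 = 18/6 = 3; σ²_Task 9 = ((5−1)/6)² = 0.444
te_Task 10 = (8 + 4·10 + 12)/6 = 60/6 = 10; σ²_Task 10 = ((12−8)/6)² = 0.444

Forward pass:
ES_Task 1 = 0; EF_Task 1 = 10
ES_Task 2 = 10; EF_Task 2 = 10+11 = 21
ES_Task 3 = 10; EF_Task 3 = 10+16 = 26
ES_Task 4 = 21; EF_Task 4 = 21+6 = 27
ES_Task 5 = 10; EF_Task 5 = 10+7 = 17
ES_Task 6 = 21; EF_Task 6 = 21+4 = 25
ES_Task 7 = 17; EF_Task 7 = 17+7 = 24
ES_Task 8 = 17; EF_Task 8 = 17+5 = 22
ES_Task 9 = max(EF_Task 3=26, EF_Task 5=17) = 26; EF_Task 9 = 26+3 = 29
ES_Task 10 = max(EF_Task 4=27, EF_Task 6=25, EF_Task 7=24, EF_Task 8=22, EF_Task 9=29) = 29; EF_Task 10 = 29+10 = 39
Expected project duration μ = 39 days. Critical path: Task 1 → Task 3 → Task 9 → Task 10.

Variance along critical path = 2.778 + 11.111 + 0.444 + 0.444 = 14.778; σ = √14.778 = 3.844 days.
Z = (33 − 39) / 3.844 = -1.561
P(T ≤ 33) = Φ(-1.561) ≈ 0.059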